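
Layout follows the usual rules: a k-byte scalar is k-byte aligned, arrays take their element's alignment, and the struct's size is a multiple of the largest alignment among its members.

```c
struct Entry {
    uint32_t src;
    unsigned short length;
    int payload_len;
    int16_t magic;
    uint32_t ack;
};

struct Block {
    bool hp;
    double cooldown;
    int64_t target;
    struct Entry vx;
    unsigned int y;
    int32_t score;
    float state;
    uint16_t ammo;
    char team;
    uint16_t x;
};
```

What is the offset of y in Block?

44

Entry: @0: src [4B, align 4] → 4; @4: length [2B, align 2] → 6; +2 pad (align 4); @8: payload_len [4B, align 4] → 12; @12: magic [2B, align 2] → 14; +2 pad (align 4); @16: ack [4B, align 4] → 20; size 20, align 4
@0: hp [1B, align 1] → 1
+7 pad (align 8)
@8: cooldown [8B, align 8] → 16
@16: target [8B, align 8] → 24
@24: vx [20B, align 4] → 44
@44: y [4B, align 4] → 48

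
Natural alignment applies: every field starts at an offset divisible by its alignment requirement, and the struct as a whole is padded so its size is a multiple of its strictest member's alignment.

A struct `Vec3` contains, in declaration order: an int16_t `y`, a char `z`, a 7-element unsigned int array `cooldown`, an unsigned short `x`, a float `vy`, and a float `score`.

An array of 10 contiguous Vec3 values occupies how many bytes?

y at 0 (size 2, align 2) → ends 2
z at 2 (size 1, align 1) → ends 3
pad 1 to align 4 for cooldown
cooldown at 4 (size 28, align 4) → ends 32
x at 32 (size 2, align 2) → ends 34
pad 2 to align 4 for vy
vy at 36 (size 4, align 4) → ends 40
score at 40 (size 4, align 4) → ends 44
total 44 bytes, alignment 4
array of 10: 10 × 44 = 440

440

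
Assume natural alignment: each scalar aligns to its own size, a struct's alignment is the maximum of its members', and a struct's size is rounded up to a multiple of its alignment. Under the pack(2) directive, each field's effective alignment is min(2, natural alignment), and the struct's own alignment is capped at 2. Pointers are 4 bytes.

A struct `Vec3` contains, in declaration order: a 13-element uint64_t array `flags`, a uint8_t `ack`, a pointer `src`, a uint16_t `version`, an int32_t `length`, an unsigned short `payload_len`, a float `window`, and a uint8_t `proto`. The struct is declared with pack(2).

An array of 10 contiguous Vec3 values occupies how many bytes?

flags at 0 (size 104, align 2) → ends 104
ack at 104 (size 1, align 1) → ends 105
pad 1 to align 2 for src
src at 106 (size 4, align 2) → ends 110
version at 110 (size 2, align 2) → ends 112
length at 112 (size 4, align 2) → ends 116
payload_len at 116 (size 2, align 2) → ends 118
window at 118 (size 4, align 2) → ends 122
proto at 122 (size 1, align 1) → ends 123
tail pad 1 to reach multiple of 2
total 124 bytes, alignment 2
array of 10: 10 × 124 = 1240

1240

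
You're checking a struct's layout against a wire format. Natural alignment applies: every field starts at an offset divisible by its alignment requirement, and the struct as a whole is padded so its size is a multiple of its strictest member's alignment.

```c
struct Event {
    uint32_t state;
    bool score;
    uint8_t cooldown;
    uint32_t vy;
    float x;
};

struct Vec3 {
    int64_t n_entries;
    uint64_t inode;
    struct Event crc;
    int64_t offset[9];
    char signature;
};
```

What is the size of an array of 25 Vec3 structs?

Event: @0: state [4B, align 4] → 4; @4: score [1B, align 1] → 5; @5: cooldown [1B, align 1] → 6; +2 pad (align 4); @8: vy [4B, align 4] → 12; @12: x [4B, align 4] → 16; size 16, align 4
@0: n_entries [8B, align 8] → 8
@8: inode [8B, align 8] → 16
@16: crc [16B, align 4] → 32
@32: offset [72B, align 8] → 104
@104: signature [1B, align 1] → 105
+7 tail pad (align 8)
size 112, align 8
array of 25: 25 × 112 = 2800

2800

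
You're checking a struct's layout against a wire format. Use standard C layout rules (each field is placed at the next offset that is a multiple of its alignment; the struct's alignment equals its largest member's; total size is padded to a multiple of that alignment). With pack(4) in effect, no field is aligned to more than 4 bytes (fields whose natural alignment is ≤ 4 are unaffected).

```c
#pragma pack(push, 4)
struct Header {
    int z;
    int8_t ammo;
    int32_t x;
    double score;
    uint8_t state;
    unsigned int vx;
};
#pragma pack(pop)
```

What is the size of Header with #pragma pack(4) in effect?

z at 0 (size 4, align 4) → ends 4
ammo at 4 (size 1, align 1) → ends 5
pad 3 to align 4 for x
x at 8 (size 4, align 4) → ends 12
score at 12 (size 8, align 4) → ends 20
state at 20 (size 1, align 1) → ends 21
pad 3 to align 4 for vx
vx at 24 (size 4, align 4) → ends 28
total 28 bytes, alignment 4

28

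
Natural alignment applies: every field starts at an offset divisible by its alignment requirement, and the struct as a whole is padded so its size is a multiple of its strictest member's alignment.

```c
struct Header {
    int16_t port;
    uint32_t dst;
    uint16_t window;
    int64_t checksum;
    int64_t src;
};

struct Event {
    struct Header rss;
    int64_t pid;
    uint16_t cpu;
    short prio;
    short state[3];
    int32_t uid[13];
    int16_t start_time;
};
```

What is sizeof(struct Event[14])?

1568

Header: port at 0 (size 2, align 2) → ends 2; pad 2 to align 4 for dst; dst at 4 (size 4, align 4) → ends 8; window at 8 (size 2, align 2) → ends 10; pad 6 to align 8 for checksum; checksum at 16 (size 8, align 8) → ends 24; src at 24 (size 8, align 8) → ends 32; total 32 bytes, alignment 8
rss at 0 (size 32, align 8) → ends 32
pid at 32 (size 8, align 8) → ends 40
cpu at 40 (size 2, align 2) → ends 42
prio at 42 (size 2, align 2) → ends 44
state at 44 (size 6, align 2) → ends 50
pad 2 to align 4 for uid
uid at 52 (size 52, align 4) → ends 104
start_time at 104 (size 2, align 2) → ends 106
tail pad 6 to reach multiple of 8
total 112 bytes, alignment 8
array of 14: 14 × 112 = 1568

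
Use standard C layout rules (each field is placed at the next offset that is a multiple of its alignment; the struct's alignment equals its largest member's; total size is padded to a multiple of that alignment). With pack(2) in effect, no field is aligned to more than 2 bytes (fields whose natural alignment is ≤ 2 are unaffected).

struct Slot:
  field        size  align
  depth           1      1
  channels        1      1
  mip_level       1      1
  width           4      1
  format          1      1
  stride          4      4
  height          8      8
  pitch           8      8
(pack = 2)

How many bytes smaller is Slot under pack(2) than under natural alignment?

4

natural layout:
  @0: depth [1B, align 1] → 1
  @1: channels [1B, align 1] → 2
  @2: mip_level [1B, align 1] → 3
  @3: width [4B, align 1] → 7
  @7: format [1B, align 1] → 8
  @8: stride [4B, align 4] → 12
  +4 pad (align 8)
  @16: height [8B, align 8] → 24
  @24: pitch [8B, align 8] → 32
  size 32, align 8
packed(2) layout:
  @0: depth [1B, align 1] → 1
  @1: channels [1B, align 1] → 2
  @2: mip_level [1B, align 1] → 3
  @3: width [4B, align 1] → 7
  @7: format [1B, align 1] → 8
  @8: stride [4B, align 2] → 12
  @12: height [8B, align 2] → 20
  @20: pitch [8B, align 2] → 28
  size 28, align 2
32 − 28 = 4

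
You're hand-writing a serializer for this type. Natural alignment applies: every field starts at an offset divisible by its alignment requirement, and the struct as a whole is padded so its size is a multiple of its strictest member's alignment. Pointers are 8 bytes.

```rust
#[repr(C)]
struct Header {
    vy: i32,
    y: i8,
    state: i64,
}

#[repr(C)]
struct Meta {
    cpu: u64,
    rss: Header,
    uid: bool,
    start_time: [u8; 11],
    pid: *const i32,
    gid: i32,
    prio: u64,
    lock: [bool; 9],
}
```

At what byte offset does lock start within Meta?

64

Header: @0: vy [4B, align 4] → 4; @4: y [1B, align 1] → 5; +3 pad (align 8); @8: state [8B, align 8] → 16; size 16, align 8
@0: cpu [8B, align 8] → 8
@8: rss [16B, align 8] → 24
@24: uid [1B, align 1] → 25
@25: start_time [11B, align 1] → 36
+4 pad (align 8)
@40: pid [8B, align 8] → 48
@48: gid [4B, align 4] → 52
+4 pad (align 8)
@56: prio [8B, align 8] → 64
@64: lock [9B, align 1] → 73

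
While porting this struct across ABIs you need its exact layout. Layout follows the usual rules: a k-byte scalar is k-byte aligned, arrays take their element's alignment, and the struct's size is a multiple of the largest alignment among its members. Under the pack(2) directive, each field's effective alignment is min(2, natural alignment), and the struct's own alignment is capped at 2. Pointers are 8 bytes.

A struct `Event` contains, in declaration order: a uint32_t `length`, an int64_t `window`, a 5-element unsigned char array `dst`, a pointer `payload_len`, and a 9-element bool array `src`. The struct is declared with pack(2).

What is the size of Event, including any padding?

0..4  length  (4B, 2-aligned)
4..12  window  (8B, 2-aligned)
12..17  dst  (5B, 1-aligned)
17..18  -- padding (1B)
18..26  payload_len  (8B, 2-aligned)
26..35  src  (9B, 1-aligned)
35..36  -- tail padding (1B)
sizeof = 36, alignof = 2

36 bytes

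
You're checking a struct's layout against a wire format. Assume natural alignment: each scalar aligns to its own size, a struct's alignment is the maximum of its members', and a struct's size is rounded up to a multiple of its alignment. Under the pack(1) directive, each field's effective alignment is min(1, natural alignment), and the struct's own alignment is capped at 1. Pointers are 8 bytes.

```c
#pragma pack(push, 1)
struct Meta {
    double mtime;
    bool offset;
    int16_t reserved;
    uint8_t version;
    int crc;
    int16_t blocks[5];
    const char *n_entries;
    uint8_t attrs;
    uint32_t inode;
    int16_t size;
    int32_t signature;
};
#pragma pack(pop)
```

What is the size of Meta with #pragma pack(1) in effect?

45

@0: mtime [8B, align 1] → 8
@8: offset [1B, align 1] → 9
@9: reserved [2B, align 1] → 11
@11: version [1B, align 1] → 12
@12: crc [4B, align 1] → 16
@16: blocks [10B, align 1] → 26
@26: n_entries [8B, align 1] → 34
@34: attrs [1B, align 1] → 35
@35: inode [4B, align 1] → 39
@39: size [2B, align 1] → 41
@41: signature [4B, align 1] → 45
size 45, align 1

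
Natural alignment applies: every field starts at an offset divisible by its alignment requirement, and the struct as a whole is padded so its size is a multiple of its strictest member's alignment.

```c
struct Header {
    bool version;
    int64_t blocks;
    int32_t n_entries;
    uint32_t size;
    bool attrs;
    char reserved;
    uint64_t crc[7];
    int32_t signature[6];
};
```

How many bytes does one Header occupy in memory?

112 bytes

0..1  version  (1B, 1-aligned)
1..8  -- padding (7B)
8..16  blocks  (8B, 8-aligned)
16..20  n_entries  (4B, 4-aligned)
20..24  size  (4B, 4-aligned)
24..25  attrs  (1B, 1-aligned)
25..26  reserved  (1B, 1-aligned)
26..32  -- padding (6B)
32..88  crc  (56B, 8-aligned)
88..112  signature  (24B, 4-aligned)
sizeof = 112, alignof = 8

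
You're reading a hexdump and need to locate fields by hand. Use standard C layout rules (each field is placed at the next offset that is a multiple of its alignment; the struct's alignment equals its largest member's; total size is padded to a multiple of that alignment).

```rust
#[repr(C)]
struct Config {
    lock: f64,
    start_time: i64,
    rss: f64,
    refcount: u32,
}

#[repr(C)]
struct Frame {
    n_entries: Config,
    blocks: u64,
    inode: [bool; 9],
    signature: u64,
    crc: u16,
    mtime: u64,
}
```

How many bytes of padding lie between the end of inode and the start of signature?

7

Config: lock at 0 (size 8, align 8) → ends 8; start_time at 8 (size 8, align 8) → ends 16; rss at 16 (size 8, align 8) → ends 24; refcount at 24 (size 4, align 4) → ends 28; tail pad 4 to reach multiple of 8; total 32 bytes, alignment 8
n_entries at 0 (size 32, align 8) → ends 32
blocks at 32 (size 8, align 8) → ends 40
inode at 40 (size 9, align 1) → ends 49
pad 7 to align 8 for signature
signature at 56 (size 8, align 8) → ends 64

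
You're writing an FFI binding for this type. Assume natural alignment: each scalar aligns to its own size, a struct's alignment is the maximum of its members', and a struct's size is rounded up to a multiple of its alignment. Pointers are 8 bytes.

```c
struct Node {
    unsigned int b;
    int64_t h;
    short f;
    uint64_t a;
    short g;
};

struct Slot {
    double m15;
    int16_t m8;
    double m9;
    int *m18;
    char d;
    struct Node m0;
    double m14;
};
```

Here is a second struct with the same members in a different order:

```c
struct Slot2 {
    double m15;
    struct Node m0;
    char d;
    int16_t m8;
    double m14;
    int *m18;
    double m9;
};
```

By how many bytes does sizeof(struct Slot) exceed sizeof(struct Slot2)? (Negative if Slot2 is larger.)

8

Node: 0..4  b  (4B, 4-aligned); 4..8  -- padding (4B); 8..16  h  (8B, 8-aligned); 16..18  f  (2B, 2-aligned); 18..24  -- padding (6B); 24..32  a  (8B, 8-aligned); 32..34  g  (2B, 2-aligned); 34..40  -- tail padding (6B); sizeof = 40, alignof = 8
0..8  m15  (8B, 8-aligned)
8..10  m8  (2B, 2-aligned)
10..16  -- padding (6B)
16..24  m9  (8B, 8-aligned)
24..32  m18  (8B, 8-aligned)
32..33  d  (1B, 1-aligned)
33..40  -- padding (7B)
40..80  m0  (40B, 8-aligned)
80..88  m14  (8B, 8-aligned)
sizeof = 88, alignof = 8
— Slot2 —
0..8  m15  (8B, 8-aligned)
8..48  m0  (40B, 8-aligned)
48..49  d  (1B, 1-aligned)
49..50  -- padding (1B)
50..52  m8  (2B, 2-aligned)
52..56  -- padding (4B)
56..64  m14  (8B, 8-aligned)
64..72  m18  (8B, 8-aligned)
72..80  m9  (8B, 8-aligned)
sizeof = 80, alignof = 8
88 − 80 = 8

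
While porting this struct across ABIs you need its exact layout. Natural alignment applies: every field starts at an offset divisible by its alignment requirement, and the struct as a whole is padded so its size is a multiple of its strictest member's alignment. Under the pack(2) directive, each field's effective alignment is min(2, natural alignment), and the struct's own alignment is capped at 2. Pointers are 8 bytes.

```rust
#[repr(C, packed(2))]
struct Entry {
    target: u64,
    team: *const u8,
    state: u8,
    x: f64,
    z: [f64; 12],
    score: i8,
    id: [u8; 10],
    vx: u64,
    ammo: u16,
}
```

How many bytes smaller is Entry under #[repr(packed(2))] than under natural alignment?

natural layout:
  0..8  target  (8B, 8-aligned)
  8..16  team  (8B, 8-aligned)
  16..17  state  (1B, 1-aligned)
  17..24  -- padding (7B)
  24..32  x  (8B, 8-aligned)
  32..128  z  (96B, 8-aligned)
  128..129  score  (1B, 1-aligned)
  129..139  id  (10B, 1-aligned)
  139..144  -- padding (5B)
  144..152  vx  (8B, 8-aligned)
  152..154  ammo  (2B, 2-aligned)
  154..160  -- tail padding (6B)
  sizeof = 160, alignof = 8
packed(2) layout:
  0..8  target  (8B, 2-aligned)
  8..16  team  (8B, 2-aligned)
  16..17  state  (1B, 1-aligned)
  17..18  -- padding (1B)
  18..26  x  (8B, 2-aligned)
  26..122  z  (96B, 2-aligned)
  122..123  score  (1B, 1-aligned)
  123..133  id  (10B, 1-aligned)
  133..134  -- padding (1B)
  134..142  vx  (8B, 2-aligned)
  142..144  ammo  (2B, 2-aligned)
  sizeof = 144, alignof = 2
160 − 144 = 16

16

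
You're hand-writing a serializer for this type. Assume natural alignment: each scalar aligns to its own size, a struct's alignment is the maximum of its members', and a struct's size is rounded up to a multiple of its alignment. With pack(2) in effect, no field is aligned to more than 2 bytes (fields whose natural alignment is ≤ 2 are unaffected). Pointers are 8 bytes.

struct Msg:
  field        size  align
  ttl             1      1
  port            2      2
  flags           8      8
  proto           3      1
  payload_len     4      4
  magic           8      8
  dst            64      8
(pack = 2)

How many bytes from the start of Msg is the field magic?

@0: ttl [1B, align 1] → 1
+1 pad (align 2)
@2: port [2B, align 2] → 4
@4: flags [8B, align 2] → 12
@12: proto [3B, align 1] → 15
+1 pad (align 2)
@16: payload_len [4B, align 2] → 20
@20: magic [8B, align 2] → 28

20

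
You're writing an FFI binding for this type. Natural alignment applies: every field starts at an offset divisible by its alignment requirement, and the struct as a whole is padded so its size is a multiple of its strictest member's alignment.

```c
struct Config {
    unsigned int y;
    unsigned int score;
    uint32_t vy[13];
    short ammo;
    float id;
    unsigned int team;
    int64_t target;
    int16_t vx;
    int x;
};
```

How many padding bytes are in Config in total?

4

y at 0 (size 4, align 4) → ends 4
score at 4 (size 4, align 4) → ends 8
vy at 8 (size 52, align 4) → ends 60
ammo at 60 (size 2, align 2) → ends 62
pad 2 to align 4 for id
id at 64 (size 4, align 4) → ends 68
team at 68 (size 4, align 4) → ends 72
target at 72 (size 8, align 8) → ends 80
vx at 80 (size 2, align 2) → ends 82
pad 2 to align 4 for x
x at 84 (size 4, align 4) → ends 88
total 88 bytes, alignment 8
data bytes 84, size 88 → padding 4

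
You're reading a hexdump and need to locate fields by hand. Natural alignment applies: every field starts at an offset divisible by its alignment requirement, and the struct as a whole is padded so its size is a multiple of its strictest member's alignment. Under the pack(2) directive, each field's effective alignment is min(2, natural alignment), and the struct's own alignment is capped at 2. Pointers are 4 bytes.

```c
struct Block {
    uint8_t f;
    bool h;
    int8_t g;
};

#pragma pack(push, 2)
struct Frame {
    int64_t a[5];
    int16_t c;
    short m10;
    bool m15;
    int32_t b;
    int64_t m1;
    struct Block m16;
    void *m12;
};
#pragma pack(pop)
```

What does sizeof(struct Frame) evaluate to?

Block: @0: f [1B, align 1] → 1; @1: h [1B, align 1] → 2; @2: g [1B, align 1] → 3; size 3, align 1
@0: a [40B, align 2] → 40
@40: c [2B, align 2] → 42
@42: m10 [2B, align 2] → 44
@44: m15 [1B, align 1] → 45
+1 pad (align 2)
@46: b [4B, align 2] → 50
@50: m1 [8B, align 2] → 58
@58: m16 [3B, align 1] → 61
+1 pad (align 2)
@62: m12 [4B, align 2] → 66
size 66, align 2

66 bytes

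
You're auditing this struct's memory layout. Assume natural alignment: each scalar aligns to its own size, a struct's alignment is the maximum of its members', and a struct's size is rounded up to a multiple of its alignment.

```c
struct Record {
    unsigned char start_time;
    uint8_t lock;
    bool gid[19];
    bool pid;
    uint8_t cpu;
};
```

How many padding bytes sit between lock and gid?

0

@0: start_time [1B, align 1] → 1
@1: lock [1B, align 1] → 2
@2: gid [19B, align 1] → 21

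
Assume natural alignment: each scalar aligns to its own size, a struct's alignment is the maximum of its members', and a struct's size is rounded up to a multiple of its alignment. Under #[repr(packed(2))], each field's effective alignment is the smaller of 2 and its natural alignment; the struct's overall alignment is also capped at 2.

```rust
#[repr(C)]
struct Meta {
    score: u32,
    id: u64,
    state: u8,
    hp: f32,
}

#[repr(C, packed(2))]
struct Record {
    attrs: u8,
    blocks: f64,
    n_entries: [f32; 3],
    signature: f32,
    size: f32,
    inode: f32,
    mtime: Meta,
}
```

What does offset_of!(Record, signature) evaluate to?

22

Meta: 0..4  score  (4B, 4-aligned); 4..8  -- padding (4B); 8..16  id  (8B, 8-aligned); 16..17  state  (1B, 1-aligned); 17..20  -- padding (3B); 20..24  hp  (4B, 4-aligned); sizeof = 24, alignof = 8
0..1  attrs  (1B, 1-aligned)
1..2  -- padding (1B)
2..10  blocks  (8B, 2-aligned)
10..22  n_entries  (12B, 2-aligned)
22..26  signature  (4B, 2-aligned)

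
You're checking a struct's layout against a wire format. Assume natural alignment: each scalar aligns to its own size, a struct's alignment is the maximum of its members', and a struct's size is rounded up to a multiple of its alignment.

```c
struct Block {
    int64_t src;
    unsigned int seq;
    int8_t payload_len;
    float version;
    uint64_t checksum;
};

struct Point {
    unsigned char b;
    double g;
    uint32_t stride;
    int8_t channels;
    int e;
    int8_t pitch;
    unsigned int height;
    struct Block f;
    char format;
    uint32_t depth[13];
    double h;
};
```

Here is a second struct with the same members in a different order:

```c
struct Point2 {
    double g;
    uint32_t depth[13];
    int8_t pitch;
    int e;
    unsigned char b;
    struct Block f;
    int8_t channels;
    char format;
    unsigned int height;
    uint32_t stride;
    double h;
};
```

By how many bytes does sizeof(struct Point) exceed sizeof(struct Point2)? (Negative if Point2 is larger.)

Block: 0..8  src  (8B, 8-aligned); 8..12  seq  (4B, 4-aligned); 12..13  payload_len  (1B, 1-aligned); 13..16  -- padding (3B); 16..20  version  (4B, 4-aligned); 20..24  -- padding (4B); 24..32  checksum  (8B, 8-aligned); sizeof = 32, alignof = 8
0..1  b  (1B, 1-aligned)
1..8  -- padding (7B)
8..16  g  (8B, 8-aligned)
16..20  stride  (4B, 4-aligned)
20..21  channels  (1B, 1-aligned)
21..24  -- padding (3B)
24..28  e  (4B, 4-aligned)
28..29  pitch  (1B, 1-aligned)
29..32  -- padding (3B)
32..36  height  (4B, 4-aligned)
36..40  -- padding (4B)
40..72  f  (32B, 8-aligned)
72..73  format  (1B, 1-aligned)
73..76  -- padding (3B)
76..128  depth  (52B, 4-aligned)
128..136  h  (8B, 8-aligned)
sizeof = 136, alignof = 8
— Point2 —
0..8  g  (8B, 8-aligned)
8..60  depth  (52B, 4-aligned)
60..61  pitch  (1B, 1-aligned)
61..64  -- padding (3B)
64..68  e  (4B, 4-aligned)
68..69  b  (1B, 1-aligned)
69..72  -- padding (3B)
72..104  f  (32B, 8-aligned)
104..105  channels  (1B, 1-aligned)
105..106  format  (1B, 1-aligned)
106..108  -- padding (2B)
108..112  height  (4B, 4-aligned)
112..116  stride  (4B, 4-aligned)
116..120  -- padding (4B)
120..128  h  (8B, 8-aligned)
sizeof = 128, alignof = 8
136 − 128 = 8

8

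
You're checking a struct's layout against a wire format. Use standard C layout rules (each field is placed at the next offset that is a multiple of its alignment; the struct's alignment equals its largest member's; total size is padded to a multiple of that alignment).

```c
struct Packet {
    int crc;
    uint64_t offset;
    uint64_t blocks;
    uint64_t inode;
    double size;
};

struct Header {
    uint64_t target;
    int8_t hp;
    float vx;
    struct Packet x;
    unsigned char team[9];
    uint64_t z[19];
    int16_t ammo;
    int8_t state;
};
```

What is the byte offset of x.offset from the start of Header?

24

Packet: @0: crc [4B, align 4] → 4; +4 pad (align 8); @8: offset [8B, align 8] → 16; @16: blocks [8B, align 8] → 24; @24: inode [8B, align 8] → 32; @32: size [8B, align 8] → 40; size 40, align 8
@0: target [8B, align 8] → 8
@8: hp [1B, align 1] → 9
+3 pad (align 4)
@12: vx [4B, align 4] → 16
@16: x [40B, align 8] → 56
within Packet: offset at 8
16 + 8 = 24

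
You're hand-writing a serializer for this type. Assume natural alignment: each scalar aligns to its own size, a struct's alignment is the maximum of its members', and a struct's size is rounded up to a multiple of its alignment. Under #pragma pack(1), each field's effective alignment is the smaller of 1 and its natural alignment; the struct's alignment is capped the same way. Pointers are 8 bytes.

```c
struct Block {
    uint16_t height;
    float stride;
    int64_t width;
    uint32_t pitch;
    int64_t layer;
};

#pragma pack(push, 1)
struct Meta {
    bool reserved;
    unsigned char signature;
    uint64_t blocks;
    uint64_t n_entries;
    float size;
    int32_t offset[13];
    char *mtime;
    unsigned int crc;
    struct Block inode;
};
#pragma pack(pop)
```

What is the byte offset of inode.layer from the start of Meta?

Block: 0..2  height  (2B, 2-aligned); 2..4  -- padding (2B); 4..8  stride  (4B, 4-aligned); 8..16  width  (8B, 8-aligned); 16..20  pitch  (4B, 4-aligned); 20..24  -- padding (4B); 24..32  layer  (8B, 8-aligned); sizeof = 32, alignof = 8
0..1  reserved  (1B, 1-aligned)
1..2  signature  (1B, 1-aligned)
2..10  blocks  (8B, 1-aligned)
10..18  n_entries  (8B, 1-aligned)
18..22  size  (4B, 1-aligned)
22..74  offset  (52B, 1-aligned)
74..82  mtime  (8B, 1-aligned)
82..86  crc  (4B, 1-aligned)
86..118  inode  (32B, 1-aligned)
within Block: layer at 24
86 + 24 = 110

110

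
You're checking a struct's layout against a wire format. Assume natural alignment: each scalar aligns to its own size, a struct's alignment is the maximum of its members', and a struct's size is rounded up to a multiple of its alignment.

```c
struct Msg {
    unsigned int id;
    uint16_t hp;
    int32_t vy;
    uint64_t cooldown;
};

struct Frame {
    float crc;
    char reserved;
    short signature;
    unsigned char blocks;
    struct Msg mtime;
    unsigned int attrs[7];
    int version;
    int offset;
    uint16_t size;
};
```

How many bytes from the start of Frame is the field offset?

Msg: id at 0 (size 4, align 4) → ends 4; hp at 4 (size 2, align 2) → ends 6; pad 2 to align 4 for vy; vy at 8 (size 4, align 4) → ends 12; pad 4 to align 8 for cooldown; cooldown at 16 (size 8, align 8) → ends 24; total 24 bytes, alignment 8
crc at 0 (size 4, align 4) → ends 4
reserved at 4 (size 1, align 1) → ends 5
pad 1 to align 2 for signature
signature at 6 (size 2, align 2) → ends 8
blocks at 8 (size 1, align 1) → ends 9
pad 7 to align 8 for mtime
mtime at 16 (size 24, align 8) → ends 40
attrs at 40 (size 28, align 4) → ends 68
version at 68 (size 4, align 4) → ends 72
offset at 72 (size 4, align 4) → ends 76

72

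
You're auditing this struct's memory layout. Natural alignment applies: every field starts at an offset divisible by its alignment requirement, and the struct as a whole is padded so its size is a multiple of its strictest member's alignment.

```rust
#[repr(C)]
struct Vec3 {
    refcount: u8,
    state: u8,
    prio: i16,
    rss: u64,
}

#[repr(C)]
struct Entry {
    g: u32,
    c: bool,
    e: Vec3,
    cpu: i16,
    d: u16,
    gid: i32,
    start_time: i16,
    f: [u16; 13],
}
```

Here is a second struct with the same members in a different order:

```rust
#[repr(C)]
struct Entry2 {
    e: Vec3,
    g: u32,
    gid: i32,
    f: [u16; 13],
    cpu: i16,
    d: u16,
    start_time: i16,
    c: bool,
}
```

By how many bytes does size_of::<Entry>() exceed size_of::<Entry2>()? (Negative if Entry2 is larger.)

0

Vec3: refcount at 0 (size 1, align 1) → ends 1; state at 1 (size 1, align 1) → ends 2; prio at 2 (size 2, align 2) → ends 4; pad 4 to align 8 for rss; rss at 8 (size 8, align 8) → ends 16; total 16 bytes, alignment 8
g at 0 (size 4, align 4) → ends 4
c at 4 (size 1, align 1) → ends 5
pad 3 to align 8 for e
e at 8 (size 16, align 8) → ends 24
cpu at 24 (size 2, align 2) → ends 26
d at 26 (size 2, align 2) → ends 28
gid at 28 (size 4, align 4) → ends 32
start_time at 32 (size 2, align 2) → ends 34
f at 34 (size 26, align 2) → ends 60
tail pad 4 to reach multiple of 8
total 64 bytes, alignment 8
— Entry2 —
e at 0 (size 16, align 8) → ends 16
g at 16 (size 4, align 4) → ends 20
gid at 20 (size 4, align 4) → ends 24
f at 24 (size 26, align 2) → ends 50
cpu at 50 (size 2, align 2) → ends 52
d at 52 (size 2, align 2) → ends 54
start_time at 54 (size 2, align 2) → ends 56
c at 56 (size 1, align 1) → ends 57
tail pad 7 to reach multiple of 8
total 64 bytes, alignment 8
64 − 64 = 0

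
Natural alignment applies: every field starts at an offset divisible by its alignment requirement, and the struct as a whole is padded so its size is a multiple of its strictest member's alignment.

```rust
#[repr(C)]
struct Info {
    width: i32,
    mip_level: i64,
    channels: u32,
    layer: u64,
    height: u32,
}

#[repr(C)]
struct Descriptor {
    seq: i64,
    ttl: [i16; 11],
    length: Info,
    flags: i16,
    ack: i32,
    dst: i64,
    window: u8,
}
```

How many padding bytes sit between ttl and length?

2

Info: width at 0 (size 4, align 4) → ends 4; pad 4 to align 8 for mip_level; mip_level at 8 (size 8, align 8) → ends 16; channels at 16 (size 4, align 4) → ends 20; pad 4 to align 8 for layer; layer at 24 (size 8, align 8) → ends 32; height at 32 (size 4, align 4) → ends 36; tail pad 4 to reach multiple of 8; total 40 bytes, alignment 8
seq at 0 (size 8, align 8) → ends 8
ttl at 8 (size 22, align 2) → ends 30
pad 2 to align 8 for length
length at 32 (size 40, align 8) → ends 72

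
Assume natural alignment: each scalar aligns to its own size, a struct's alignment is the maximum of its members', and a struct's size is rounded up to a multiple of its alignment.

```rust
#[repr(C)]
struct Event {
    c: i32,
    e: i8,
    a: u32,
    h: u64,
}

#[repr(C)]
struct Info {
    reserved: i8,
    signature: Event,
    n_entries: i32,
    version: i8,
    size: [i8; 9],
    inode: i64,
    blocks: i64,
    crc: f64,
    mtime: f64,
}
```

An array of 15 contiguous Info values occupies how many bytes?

1200

Event: @0: c [4B, align 4] → 4; @4: e [1B, align 1] → 5; +3 pad (align 4); @8: a [4B, align 4] → 12; +4 pad (align 8); @16: h [8B, align 8] → 24; size 24, align 8
@0: reserved [1B, align 1] → 1
+7 pad (align 8)
@8: signature [24B, align 8] → 32
@32: n_entries [4B, align 4] → 36
@36: version [1B, align 1] → 37
@37: size [9B, align 1] → 46
+2 pad (align 8)
@48: inode [8B, align 8] → 56
@56: blocks [8B, align 8] → 64
@64: crc [8B, align 8] → 72
@72: mtime [8B, align 8] → 80
size 80, align 8
array of 15: 15 × 80 = 1200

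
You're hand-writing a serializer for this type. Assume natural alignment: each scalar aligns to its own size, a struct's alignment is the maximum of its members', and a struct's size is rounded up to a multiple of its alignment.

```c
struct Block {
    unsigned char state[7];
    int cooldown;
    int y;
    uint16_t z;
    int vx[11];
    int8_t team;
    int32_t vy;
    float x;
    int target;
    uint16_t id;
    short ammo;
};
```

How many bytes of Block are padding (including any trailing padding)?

6

state at 0 (size 7, align 1) → ends 7
pad 1 to align 4 for cooldown
cooldown at 8 (size 4, align 4) → ends 12
y at 12 (size 4, align 4) → ends 16
z at 16 (size 2, align 2) → ends 18
pad 2 to align 4 for vx
vx at 20 (size 44, align 4) → ends 64
team at 64 (size 1, align 1) → ends 65
pad 3 to align 4 for vy
vy at 68 (size 4, align 4) → ends 72
x at 72 (size 4, align 4) → ends 76
target at 76 (size 4, align 4) → ends 80
id at 80 (size 2, align 2) → ends 82
ammo at 82 (size 2, align 2) → ends 84
total 84 bytes, alignment 4
data bytes 78, size 84 → padding 6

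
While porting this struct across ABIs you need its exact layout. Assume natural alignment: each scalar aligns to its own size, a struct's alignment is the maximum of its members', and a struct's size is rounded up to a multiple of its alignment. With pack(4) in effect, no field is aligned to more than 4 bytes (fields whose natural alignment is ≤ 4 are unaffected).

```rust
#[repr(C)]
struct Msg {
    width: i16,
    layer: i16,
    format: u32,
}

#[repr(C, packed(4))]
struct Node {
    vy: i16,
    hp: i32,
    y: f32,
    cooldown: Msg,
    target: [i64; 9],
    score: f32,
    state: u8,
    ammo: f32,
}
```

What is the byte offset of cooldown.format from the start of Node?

Msg: width at 0 (size 2, align 2) → ends 2; layer at 2 (size 2, align 2) → ends 4; format at 4 (size 4, align 4) → ends 8; total 8 bytes, alignment 4
vy at 0 (size 2, align 2) → ends 2
pad 2 to align 4 for hp
hp at 4 (size 4, align 4) → ends 8
y at 8 (size 4, align 4) → ends 12
cooldown at 12 (size 8, align 4) → ends 20
within Msg: format at 4
12 + 4 = 16

16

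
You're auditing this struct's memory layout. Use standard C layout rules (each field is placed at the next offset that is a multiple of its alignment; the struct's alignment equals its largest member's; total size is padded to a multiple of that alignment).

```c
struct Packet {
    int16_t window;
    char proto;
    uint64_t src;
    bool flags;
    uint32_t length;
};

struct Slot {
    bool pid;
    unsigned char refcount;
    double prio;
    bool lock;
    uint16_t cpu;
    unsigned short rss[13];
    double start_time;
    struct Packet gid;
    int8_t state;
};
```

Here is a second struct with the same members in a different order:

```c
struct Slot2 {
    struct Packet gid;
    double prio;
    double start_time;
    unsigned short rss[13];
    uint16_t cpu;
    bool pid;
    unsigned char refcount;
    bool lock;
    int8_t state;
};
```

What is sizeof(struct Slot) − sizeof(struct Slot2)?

16

Packet: @0: window [2B, align 2] → 2; @2: proto [1B, align 1] → 3; +5 pad (align 8); @8: src [8B, align 8] → 16; @16: flags [1B, align 1] → 17; +3 pad (align 4); @20: length [4B, align 4] → 24; size 24, align 8
@0: pid [1B, align 1] → 1
@1: refcount [1B, align 1] → 2
+6 pad (align 8)
@8: prio [8B, align 8] → 16
@16: lock [1B, align 1] → 17
+1 pad (align 2)
@18: cpu [2B, align 2] → 20
@20: rss [26B, align 2] → 46
+2 pad (align 8)
@48: start_time [8B, align 8] → 56
@56: gid [24B, align 8] → 80
@80: state [1B, align 1] → 81
+7 tail pad (align 8)
size 88, align 8
— Slot2 —
@0: gid [24B, align 8] → 24
@24: prio [8B, align 8] → 32
@32: start_time [8B, align 8] → 40
@40: rss [26B, align 2] → 66
@66: cpu [2B, align 2] → 68
@68: pid [1B, align 1] → 69
@69: refcount [1B, align 1] → 70
@70: lock [1B, align 1] → 71
@71: state [1B, align 1] → 72
size 72, align 8
88 − 72 = 16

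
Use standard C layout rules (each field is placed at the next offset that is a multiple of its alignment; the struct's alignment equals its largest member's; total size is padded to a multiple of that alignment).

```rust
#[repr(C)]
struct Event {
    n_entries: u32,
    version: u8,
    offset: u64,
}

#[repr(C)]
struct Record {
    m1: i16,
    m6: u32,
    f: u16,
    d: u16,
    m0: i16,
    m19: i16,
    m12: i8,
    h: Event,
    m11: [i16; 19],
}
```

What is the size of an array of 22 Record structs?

Event: @0: n_entries [4B, align 4] → 4; @4: version [1B, align 1] → 5; +3 pad (align 8); @8: offset [8B, align 8] → 16; size 16, align 8
@0: m1 [2B, align 2] → 2
+2 pad (align 4)
@4: m6 [4B, align 4] → 8
@8: f [2B, align 2] → 10
@10: d [2B, align 2] → 12
@12: m0 [2B, align 2] → 14
@14: m19 [2B, align 2] → 16
@16: m12 [1B, align 1] → 17
+7 pad (align 8)
@24: h [16B, align 8] → 40
@40: m11 [38B, align 2] → 78
+2 tail pad (align 8)
size 80, align 8
array of 22: 22 × 80 = 1760

1760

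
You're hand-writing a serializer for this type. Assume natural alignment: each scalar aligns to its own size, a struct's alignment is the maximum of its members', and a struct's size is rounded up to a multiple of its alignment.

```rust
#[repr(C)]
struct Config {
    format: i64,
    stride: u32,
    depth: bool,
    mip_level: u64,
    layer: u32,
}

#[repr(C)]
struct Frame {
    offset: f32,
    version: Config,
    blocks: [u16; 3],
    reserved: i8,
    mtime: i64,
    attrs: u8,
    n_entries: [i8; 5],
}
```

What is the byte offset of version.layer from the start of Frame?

32

Config: format at 0 (size 8, align 8) → ends 8; stride at 8 (size 4, align 4) → ends 12; depth at 12 (size 1, align 1) → ends 13; pad 3 to align 8 for mip_level; mip_level at 16 (size 8, align 8) → ends 24; layer at 24 (size 4, align 4) → ends 28; tail pad 4 to reach multiple of 8; total 32 bytes, alignment 8
offset at 0 (size 4, align 4) → ends 4
pad 4 to align 8 for version
version at 8 (size 32, align 8) → ends 40
within Config: layer at 24
8 + 24 = 32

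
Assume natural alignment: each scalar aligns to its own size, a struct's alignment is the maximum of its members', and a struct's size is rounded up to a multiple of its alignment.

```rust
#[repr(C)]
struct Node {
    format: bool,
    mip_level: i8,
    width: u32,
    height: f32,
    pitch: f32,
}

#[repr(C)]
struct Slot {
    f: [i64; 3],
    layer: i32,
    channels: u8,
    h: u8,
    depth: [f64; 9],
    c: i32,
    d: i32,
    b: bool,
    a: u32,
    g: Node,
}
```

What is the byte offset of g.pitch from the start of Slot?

Node: 0..1  format  (1B, 1-aligned); 1..2  mip_level  (1B, 1-aligned); 2..4  -- padding (2B); 4..8  width  (4B, 4-aligned); 8..12  height  (4B, 4-aligned); 12..16  pitch  (4B, 4-aligned); sizeof = 16, alignof = 4
0..24  f  (24B, 8-aligned)
24..28  layer  (4B, 4-aligned)
28..29  channels  (1B, 1-aligned)
29..30  h  (1B, 1-aligned)
30..32  -- padding (2B)
32..104  depth  (72B, 8-aligned)
104..108  c  (4B, 4-aligned)
108..112  d  (4B, 4-aligned)
112..113  b  (1B, 1-aligned)
113..116  -- padding (3B)
116..120  a  (4B, 4-aligned)
120..136  g  (16B, 4-aligned)
within Node: pitch at 12
120 + 12 = 132

132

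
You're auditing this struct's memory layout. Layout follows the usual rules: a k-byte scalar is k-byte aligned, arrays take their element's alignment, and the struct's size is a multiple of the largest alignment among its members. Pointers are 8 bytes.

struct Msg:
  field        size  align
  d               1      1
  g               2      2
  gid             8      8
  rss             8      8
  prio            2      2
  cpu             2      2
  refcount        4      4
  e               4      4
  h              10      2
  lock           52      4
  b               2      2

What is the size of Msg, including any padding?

0..1  d  (1B, 1-aligned)
1..2  -- padding (1B)
2..4  g  (2B, 2-aligned)
4..8  -- padding (4B)
8..16  gid  (8B, 8-aligned)
16..24  rss  (8B, 8-aligned)
24..26  prio  (2B, 2-aligned)
26..28  cpu  (2B, 2-aligned)
28..32  refcount  (4B, 4-aligned)
32..36  e  (4B, 4-aligned)
36..46  h  (10B, 2-aligned)
46..48  -- padding (2B)
48..100  lock  (52B, 4-aligned)
100..102  b  (2B, 2-aligned)
102..104  -- tail padding (2B)
sizeof = 104, alignof = 8

104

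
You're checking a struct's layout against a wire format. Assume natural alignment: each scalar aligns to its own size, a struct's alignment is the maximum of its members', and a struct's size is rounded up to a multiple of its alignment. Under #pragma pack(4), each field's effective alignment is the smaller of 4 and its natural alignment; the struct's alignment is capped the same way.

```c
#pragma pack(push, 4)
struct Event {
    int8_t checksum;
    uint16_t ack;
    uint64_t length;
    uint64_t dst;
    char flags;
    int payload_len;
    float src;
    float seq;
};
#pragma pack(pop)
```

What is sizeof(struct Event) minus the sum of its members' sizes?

@0: checksum [1B, align 1] → 1
+1 pad (align 2)
@2: ack [2B, align 2] → 4
@4: length [8B, align 4] → 12
@12: dst [8B, align 4] → 20
@20: flags [1B, align 1] → 21
+3 pad (align 4)
@24: payload_len [4B, align 4] → 28
@28: src [4B, align 4] → 32
@32: seq [4B, align 4] → 36
size 36, align 4
data bytes 32, size 36 → padding 4

4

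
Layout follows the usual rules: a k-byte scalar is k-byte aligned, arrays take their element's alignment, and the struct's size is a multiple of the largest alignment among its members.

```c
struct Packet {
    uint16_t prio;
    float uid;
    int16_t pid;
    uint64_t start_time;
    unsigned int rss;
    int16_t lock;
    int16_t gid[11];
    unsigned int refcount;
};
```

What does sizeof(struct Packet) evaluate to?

@0: prio [2B, align 2] → 2
+2 pad (align 4)
@4: uid [4B, align 4] → 8
@8: pid [2B, align 2] → 10
+6 pad (align 8)
@16: start_time [8B, align 8] → 24
@24: rss [4B, align 4] → 28
@28: lock [2B, align 2] → 30
@30: gid [22B, align 2] → 52
@52: refcount [4B, align 4] → 56
size 56, align 8

56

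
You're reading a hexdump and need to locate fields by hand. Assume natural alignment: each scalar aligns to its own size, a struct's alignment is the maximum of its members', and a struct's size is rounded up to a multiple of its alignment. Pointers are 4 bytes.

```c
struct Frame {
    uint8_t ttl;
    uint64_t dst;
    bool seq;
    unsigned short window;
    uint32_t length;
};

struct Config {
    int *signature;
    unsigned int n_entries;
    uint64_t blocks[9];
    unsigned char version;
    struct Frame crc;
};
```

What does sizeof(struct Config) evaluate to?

112

Frame: 0..1  ttl  (1B, 1-aligned); 1..8  -- padding (7B); 8..16  dst  (8B, 8-aligned); 16..17  seq  (1B, 1-aligned); 17..18  -- padding (1B); 18..20  window  (2B, 2-aligned); 20..24  length  (4B, 4-aligned); sizeof = 24, alignof = 8
0..4  signature  (4B, 4-aligned)
4..8  n_entries  (4B, 4-aligned)
8..80  blocks  (72B, 8-aligned)
80..81  version  (1B, 1-aligned)
81..88  -- padding (7B)
88..112  crc  (24B, 8-aligned)
sizeof = 112, alignof = 8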